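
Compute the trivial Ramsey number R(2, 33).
R(2, 33) = 33

R(2, k) = k for all k ≥ 2: in a 2-colouring of K_k, either some edge is red (a red K_2) or all edges are blue (a blue K_k). And K_{32} coloured all-blue has no blue K_33, so R(2, 33) > 32. Hence R(2, 33) = 33.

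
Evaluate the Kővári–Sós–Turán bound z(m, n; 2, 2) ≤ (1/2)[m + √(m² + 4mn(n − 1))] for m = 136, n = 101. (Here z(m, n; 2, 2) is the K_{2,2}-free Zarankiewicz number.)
z(136, 101; 2, 2) ≤ (1/2)[136 + √(136² + 4·136·101·100)] = (1/2)[136 + √5512896] = 1241.9779

Kővári–Sós–Turán: let r_1, ..., r_136 be the row sums and z = Σ r_i the total number of 1s. Each pair of columns can share at most one row with both entries 1 (else a 2×2 all-ones block appears), so Σ_i C(r_i, 2) ≤ C(101, 2) = 5050. By convexity Σ_i C(r_i, 2) ≥ 136·C(z/136, 2) = z(z − 136)/(2·136), giving z² − 136z − 136·101·100 ≤ 0 and hence z ≤ (1/2)[136 + √(18496 + 4·1373600)] = (1/2)[136 + √5512896] ≈ (1/2)(136 + 2347.9557) = 1241.9779.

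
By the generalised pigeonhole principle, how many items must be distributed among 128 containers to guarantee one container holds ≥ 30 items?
n = (30 − 1)·128 + 1 = 3713

By the generalised pigeonhole principle, to guarantee some box contains ≥ r objects we need more than (r − 1) · k objects total. Threshold: n = (r − 1) · k + 1. With r = 30 and k = 128: n = 29 · 128 + 1 = 3712 + 1 = 3713. For n = 3712 = 29 · 128, we can put exactly 29 objects in every box, avoiding 30 in any single one — so 3713 is tight.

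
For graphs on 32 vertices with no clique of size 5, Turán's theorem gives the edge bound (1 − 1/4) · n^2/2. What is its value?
Turán density bound = (3/4) · 32^2/2 = 384

Turán's theorem: ex(n, K_{r+1}) is achieved by the complete r-partite Turán graph T(n, r) with parts as balanced as possible, and is at most (1 − 1/r) · n^2/2. For r = 4, n = 32: the density bound is (3/4) · 1024/2 = 384. Since 4 ∣ 32, the Turán graph T(32, 4) has parts of equal size 8, and its edge count e(T(32, 4)) = 384 attains the density bound exactly.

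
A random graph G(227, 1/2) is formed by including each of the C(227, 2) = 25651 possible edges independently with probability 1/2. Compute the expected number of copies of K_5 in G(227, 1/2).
E[# K_5] = C(227, 5) · (1/2)^C(5, 2) = 4804945320 / 2^10 = 600618165/128 = 4692329.4140625

For each 5-subset S of vertices (there are C(227, 5) = 4804945320 such S), let X_S = 1 if S induces a K_5 (all C(5, 2) = 10 edges present). Then P(X_S = 1) = (1/2)^10 = 1/1024. By linearity of expectation, E[# K_5] = C(227, 5) · (1/2)^10 = 4804945320 / 1024 = 600618165/128 = 4692329.4140625.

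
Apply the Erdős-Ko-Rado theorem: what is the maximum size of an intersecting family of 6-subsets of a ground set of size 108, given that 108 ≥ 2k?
max |F| = C(107, 5) = 106308566

The Erdős-Ko-Rado theorem states: for n ≥ 2k, an intersecting family of k-subsets of an n-element set has size at most C(n − 1, k − 1), with equality for 'star' families {A ⊆ [n] : |A| = k, i ∈ A} (fix an element i). For n = 108, k = 6: C(107, 5) = 106308566.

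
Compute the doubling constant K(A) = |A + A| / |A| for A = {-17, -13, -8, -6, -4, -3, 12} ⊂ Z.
K = |A + A| / |A| = 25/7

Enumerate A + A = {a + b : a, b ∈ A}. With |A| = 7, there are |A|^2 = 49 ordered sum pairs; collecting distinct values, A + A = {-34, -30, -26, -25, -23, -21, -20, -19, -17, -16, -14, -12, -11, -10, -9, -8, -7, -6, -5, -1, 4, 6, 8, 9, 24}, so |A + A| = 25. Thus K = 25/7. For comparison, the minimum possible |A + A| over all 7-element sets is 2·7 − 1 = 13 (so min K = 13/7), attained only by arithmetic progressions.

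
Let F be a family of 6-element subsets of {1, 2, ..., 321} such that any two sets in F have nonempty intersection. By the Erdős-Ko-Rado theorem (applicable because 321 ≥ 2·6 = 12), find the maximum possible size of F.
max |F| = C(320, 5) = 27097728064

Erdős-Ko-Rado (1961): when n ≥ 2k, max |F| = C(n−1, k−1). The bound is attained by the star {A : i ∈ A} for any fixed i ∈ [n]. Here C(321−1, 6−1) = C(320, 5) = 27097728064.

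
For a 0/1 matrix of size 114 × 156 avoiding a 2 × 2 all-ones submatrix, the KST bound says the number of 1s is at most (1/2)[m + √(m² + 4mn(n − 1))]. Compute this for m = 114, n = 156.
z(114, 156; 2, 2) ≤ (1/2)[114 + √(114² + 4·114·156·155)] = (1/2)[114 + √11039076] = 1718.2552

Kővári–Sós–Turán: let r_1, ..., r_114 be the row sums and z = Σ r_i the total number of 1s. Each pair of columns can share at most one row with both entries 1 (else a 2×2 all-ones block appears), so Σ_i C(r_i, 2) ≤ C(156, 2) = 12090. By convexity Σ_i C(r_i, 2) ≥ 114·C(z/114, 2) = z(z − 114)/(2·114), giving z² − 114z − 114·156·155 ≤ 0 and hence z ≤ (1/2)[114 + √(12996 + 4·2756520)] = (1/2)[114 + √11039076] ≈ (1/2)(114 + 3322.5105) = 1718.2552.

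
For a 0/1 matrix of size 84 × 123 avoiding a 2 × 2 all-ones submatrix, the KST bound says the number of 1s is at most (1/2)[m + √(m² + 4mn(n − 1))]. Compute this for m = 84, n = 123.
z(84, 123; 2, 2) ≤ (1/2)[84 + √(84² + 4·84·123·122)] = (1/2)[84 + √5049072] = 1165.507

Kővári–Sós–Turán: let r_1, ..., r_84 be the row sums and z = Σ r_i the total number of 1s. Each pair of columns can share at most one row with both entries 1 (else a 2×2 all-ones block appears), so Σ_i C(r_i, 2) ≤ C(123, 2) = 7503. By convexity Σ_i C(r_i, 2) ≥ 84·C(z/84, 2) = z(z − 84)/(2·84), giving z² − 84z − 84·123·122 ≤ 0 and hence z ≤ (1/2)[84 + √(7056 + 4·1260504)] = (1/2)[84 + √5049072] ≈ (1/2)(84 + 2247.014) = 1165.507.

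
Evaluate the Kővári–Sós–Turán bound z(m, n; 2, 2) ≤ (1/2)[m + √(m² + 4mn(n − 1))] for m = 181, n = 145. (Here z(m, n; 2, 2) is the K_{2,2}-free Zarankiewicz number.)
z(181, 145; 2, 2) ≤ (1/2)[181 + √(181² + 4·181·145·144)] = (1/2)[181 + √15149881] = 2036.6424

Kővári–Sós–Turán: let r_1, ..., r_181 be the row sums and z = Σ r_i the total number of 1s. Each pair of columns can share at most one row with both entries 1 (else a 2×2 all-ones block appears), so Σ_i C(r_i, 2) ≤ C(145, 2) = 10440. By convexity Σ_i C(r_i, 2) ≥ 181·C(z/181, 2) = z(z − 181)/(2·181), giving z² − 181z − 181·145·144 ≤ 0 and hence z ≤ (1/2)[181 + √(32761 + 4·3779280)] = (1/2)[181 + √15149881] ≈ (1/2)(181 + 3892.2848) = 2036.6424.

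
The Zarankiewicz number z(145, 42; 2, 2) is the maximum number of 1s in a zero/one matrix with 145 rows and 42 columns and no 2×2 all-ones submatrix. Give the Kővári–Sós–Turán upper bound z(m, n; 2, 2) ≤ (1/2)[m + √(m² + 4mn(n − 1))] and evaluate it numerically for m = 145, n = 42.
z(145, 42; 2, 2) ≤ (1/2)[145 + √(145² + 4·145·42·41)] = (1/2)[145 + √1019785] = 577.422

Kővári–Sós–Turán: let r_1, ..., r_145 be the row sums and z = Σ r_i the total number of 1s. Each pair of columns can share at most one row with both entries 1 (else a 2×2 all-ones block appears), so Σ_i C(r_i, 2) ≤ C(42, 2) = 861. By convexity Σ_i C(r_i, 2) ≥ 145·C(z/145, 2) = z(z − 145)/(2·145), giving z² − 145z − 145·42·41 ≤ 0 and hence z ≤ (1/2)[145 + √(21025 + 4·249690)] = (1/2)[145 + √1019785] ≈ (1/2)(145 + 1009.844) = 577.422.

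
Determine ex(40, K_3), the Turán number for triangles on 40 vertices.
ex(40, K_3) = ⌊40^2/4⌋ = 400

Mantel (1907): a triangle-free graph on n vertices has at most ⌊n^2/4⌋ edges, with equality for the complete bipartite graph K_{⌊n/2⌋, ⌈n/2⌉}. For n = 40: ⌊40^2/4⌋ = ⌊1600/4⌋ = 400. The extremal graph is K_{20, 20}, which has 20·20 = 400 edges.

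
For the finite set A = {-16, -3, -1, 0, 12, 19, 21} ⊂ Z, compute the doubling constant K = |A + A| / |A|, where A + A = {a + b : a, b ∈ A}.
K = |A + A| / |A| = 26/7

Enumerate A + A = {a + b : a, b ∈ A}. With |A| = 7, there are |A|^2 = 49 ordered sum pairs; collecting distinct values, A + A = {-32, -19, -17, -16, -6, -4, -3, -2, -1, 0, 3, 5, 9, 11, 12, 16, 18, 19, 20, 21, 24, 31, 33, 38, 40, 42}, so |A + A| = 26. Thus K = 26/7. For comparison, the minimum possible |A + A| over all 7-element sets is 2·7 − 1 = 13 (so min K = 13/7), attained only by arithmetic progressions.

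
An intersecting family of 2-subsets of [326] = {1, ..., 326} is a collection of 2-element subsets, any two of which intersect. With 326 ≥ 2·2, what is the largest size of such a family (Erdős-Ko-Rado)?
max |F| = C(325, 1) = 325

Erdős-Ko-Rado (1961): when n ≥ 2k, max |F| = C(n−1, k−1). The bound is attained by the star {A : i ∈ A} for any fixed i ∈ [n]. Here C(326−1, 2−1) = C(325, 1) = 325.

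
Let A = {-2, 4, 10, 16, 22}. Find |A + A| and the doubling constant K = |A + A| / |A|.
K = |A + A| / |A| = 9/5

Enumerate A + A = {a + b : a, b ∈ A}. With |A| = 5, there are |A|^2 = 25 ordered sum pairs; collecting distinct values, A + A = {-4, 2, 8, 14, 20, 26, 32, 38, 44}, so |A + A| = 9. Thus K = 9/5. Here |A + A| = 2|A| − 1 = 9, the minimum possible — so K = 9/5 is minimal, which holds iff A is an arithmetic progression.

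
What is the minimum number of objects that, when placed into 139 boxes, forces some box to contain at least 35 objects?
n = (35 − 1)·139 + 1 = 4727

By the generalised pigeonhole principle, to guarantee some box contains ≥ r objects we need more than (r − 1) · k objects total. Threshold: n = (r − 1) · k + 1. With r = 35 and k = 139: n = 34 · 139 + 1 = 4726 + 1 = 4727. For n = 4726 = 34 · 139, we can put exactly 34 objects in every box, avoiding 35 in any single one — so 4727 is tight.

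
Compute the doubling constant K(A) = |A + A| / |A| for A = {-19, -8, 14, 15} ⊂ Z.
K = |A + A| / |A| = 10/4 = 5/2

Enumerate A + A = {a + b : a, b ∈ A}. With |A| = 4, there are |A|^2 = 16 ordered sum pairs; collecting distinct values, A + A = {-38, -27, -16, -5, -4, 6, 7, 28, 29, 30}, so |A + A| = 10. Thus K = 10/4 = 5/2. For comparison, the minimum possible |A + A| over all 4-element sets is 2·4 − 1 = 7 (so min K = 7/4), attained only by arithmetic progressions.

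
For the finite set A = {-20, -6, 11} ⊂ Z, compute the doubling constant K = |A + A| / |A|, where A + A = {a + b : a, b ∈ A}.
K = |A + A| / |A| = 6/3 = 2

Enumerate A + A = {a + b : a, b ∈ A}. With |A| = 3, there are |A|^2 = 9 ordered sum pairs; collecting distinct values, A + A = {-40, -26, -12, -9, 5, 22}, so |A + A| = 6. Thus K = 6/3 = 2. For comparison, the minimum possible |A + A| over all 3-element sets is 2·3 − 1 = 5 (so min K = 5/3), attained only by arithmetic progressions.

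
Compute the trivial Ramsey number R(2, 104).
R(2, 104) = 104

R(2, k) = k for all k ≥ 2: in a 2-colouring of K_k, either some edge is red (a red K_2) or all edges are blue (a blue K_k). And K_{103} coloured all-blue has no blue K_104, so R(2, 104) > 103. Hence R(2, 104) = 104.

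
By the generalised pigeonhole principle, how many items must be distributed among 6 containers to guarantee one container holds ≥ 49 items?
n = (49 − 1)·6 + 1 = 289

By the generalised pigeonhole principle, to guarantee some box contains ≥ r objects we need more than (r − 1) · k objects total. Threshold: n = (r − 1) · k + 1. With r = 49 and k = 6: n = 48 · 6 + 1 = 288 + 1 = 289. For n = 288 = 48 · 6, we can put exactly 48 objects in every box, avoiding 49 in any single one — so 289 is tight.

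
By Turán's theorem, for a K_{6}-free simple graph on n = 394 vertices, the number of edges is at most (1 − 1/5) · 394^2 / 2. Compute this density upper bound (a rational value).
Turán density bound = (4/5) · 394^2/2 = 310472/5 ≈ 62094.4

Turán's theorem: ex(n, K_{r+1}) is achieved by the complete r-partite Turán graph T(n, r) with parts as balanced as possible, and is at most (1 − 1/r) · n^2/2. For r = 5, n = 394: the density bound is (4/5) · 155236/2 = 310472/5 ≈ 62094.4. The integer-valued extremum is e(T(394, 5)) = 62094, which is strictly less than the density bound 310472/5 since 5 ∤ 394 (the parts of T(394, 5) cannot all be equal).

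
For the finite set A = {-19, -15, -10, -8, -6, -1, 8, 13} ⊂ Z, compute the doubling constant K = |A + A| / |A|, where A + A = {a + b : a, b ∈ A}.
K = |A + A| / |A| = 27/8

Enumerate A + A = {a + b : a, b ∈ A}. With |A| = 8, there are |A|^2 = 64 ordered sum pairs; collecting distinct values, A + A = {-38, -34, -30, -29, -27, -25, -23, -21, -20, -18, -16, -14, -12, -11, -9, -7, -6, -2, 0, 2, 3, 5, 7, 12, 16, 21, 26}, so |A + A| = 27. Thus K = 27/8. For comparison, the minimum possible |A + A| over all 8-element sets is 2·8 − 1 = 15 (so min K = 15/8), attained only by arithmetic progressions.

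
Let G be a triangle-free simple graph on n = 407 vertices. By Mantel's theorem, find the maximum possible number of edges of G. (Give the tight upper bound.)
ex(407, K_3) = ⌊407^2/4⌋ = 41412

Mantel (1907): a triangle-free graph on n vertices has at most ⌊n^2/4⌋ edges, with equality for the complete bipartite graph K_{⌊n/2⌋, ⌈n/2⌉}. For n = 407: ⌊407^2/4⌋ = ⌊165649/4⌋ = 41412. The extremal graph is K_{203, 204}, which has 203·204 = 41412 edges.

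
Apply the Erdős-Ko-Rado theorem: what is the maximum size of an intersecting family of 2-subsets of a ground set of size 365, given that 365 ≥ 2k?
max |F| = C(364, 1) = 364

Erdős-Ko-Rado (1961): when n ≥ 2k, max |F| = C(n−1, k−1). The bound is attained by the star {A : i ∈ A} for any fixed i ∈ [n]. Here C(365−1, 2−1) = C(364, 1) = 364.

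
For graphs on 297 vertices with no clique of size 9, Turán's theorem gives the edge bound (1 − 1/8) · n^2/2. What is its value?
Turán density bound = (7/8) · 297^2/2 = 617463/16 ≈ 38591.4375

Turán's theorem: ex(n, K_{r+1}) is achieved by the complete r-partite Turán graph T(n, r) with parts as balanced as possible, and is at most (1 − 1/r) · n^2/2. For r = 8, n = 297: the density bound is (7/8) · 88209/2 = 617463/16 ≈ 38591.4375. The integer-valued extremum is e(T(297, 8)) = 38591, which is strictly less than the density bound 617463/16 since 8 ∤ 297 (the parts of T(297, 8) cannot all be equal).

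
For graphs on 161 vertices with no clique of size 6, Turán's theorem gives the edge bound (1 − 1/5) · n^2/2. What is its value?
Turán density bound = (4/5) · 161^2/2 = 51842/5 ≈ 10368.4

Turán's theorem: ex(n, K_{r+1}) is achieved by the complete r-partite Turán graph T(n, r) with parts as balanced as possible, and is at most (1 − 1/r) · n^2/2. For r = 5, n = 161: the density bound is (4/5) · 25921/2 = 51842/5 ≈ 10368.4. The integer-valued extremum is e(T(161, 5)) = 10368, which is strictly less than the density bound 51842/5 since 5 ∤ 161 (the parts of T(161, 5) cannot all be equal).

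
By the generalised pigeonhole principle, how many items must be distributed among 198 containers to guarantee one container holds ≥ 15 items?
n = (15 − 1)·198 + 1 = 2773

By the generalised pigeonhole principle, to guarantee some box contains ≥ r objects we need more than (r − 1) · k objects total. Threshold: n = (r − 1) · k + 1. With r = 15 and k = 198: n = 14 · 198 + 1 = 2772 + 1 = 2773. For n = 2772 = 14 · 198, we can put exactly 14 objects in every box, avoiding 15 in any single one — so 2773 is tight.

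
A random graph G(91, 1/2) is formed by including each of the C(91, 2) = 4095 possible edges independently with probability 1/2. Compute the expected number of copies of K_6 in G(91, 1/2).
E[# K_6] = C(91, 6) · (1/2)^C(6, 2) = 666563898 / 2^15 = 333281949/16384 ≈ 20341.915833

For each 6-subset S of vertices (there are C(91, 6) = 666563898 such S), let X_S = 1 if S induces a K_6 (all C(6, 2) = 15 edges present). Then P(X_S = 1) = (1/2)^15 = 1/32768. By linearity of expectation, E[# K_6] = C(91, 6) · (1/2)^15 = 666563898 / 32768 = 333281949/16384 ≈ 20341.915833.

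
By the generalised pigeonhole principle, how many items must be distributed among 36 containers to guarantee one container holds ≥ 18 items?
n = (18 − 1)·36 + 1 = 613

By the generalised pigeonhole principle, to guarantee some box contains ≥ r objects we need more than (r − 1) · k objects total. Threshold: n = (r − 1) · k + 1. With r = 18 and k = 36: n = 17 · 36 + 1 = 612 + 1 = 613. For n = 612 = 17 · 36, we can put exactly 17 objects in every box, avoiding 18 in any single one — so 613 is tight.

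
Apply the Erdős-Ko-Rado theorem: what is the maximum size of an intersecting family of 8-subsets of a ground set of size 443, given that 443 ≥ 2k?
max |F| = C(442, 7) = 623432668266408

Erdős-Ko-Rado (1961): when n ≥ 2k, max |F| = C(n−1, k−1). The bound is attained by the star {A : i ∈ A} for any fixed i ∈ [n]. Here C(443−1, 8−1) = C(442, 7) = 623432668266408.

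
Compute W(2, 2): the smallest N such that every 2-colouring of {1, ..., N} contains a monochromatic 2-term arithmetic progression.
W(2, 2) = 2 + 1 = 3

A 2-term AP is any pair of integers, so a monochromatic 2-AP exists iff some colour is used at least twice. With 2 colours, the colouring i ↦ i on {1, ..., 2} uses each colour once, avoiding any monochromatic pair, so W(2, 2) > 2. For {1, ..., 3}, pigeonhole forces two integers of the same colour, which form a monochromatic 2-AP. Hence W(2, 2) = 3.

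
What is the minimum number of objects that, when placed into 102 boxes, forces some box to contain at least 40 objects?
n = (40 − 1)·102 + 1 = 3979

By the generalised pigeonhole principle, to guarantee some box contains ≥ r objects we need more than (r − 1) · k objects total. Threshold: n = (r − 1) · k + 1. With r = 40 and k = 102: n = 39 · 102 + 1 = 3978 + 1 = 3979. For n = 3978 = 39 · 102, we can put exactly 39 objects in every box, avoiding 40 in any single one — so 3979 is tight.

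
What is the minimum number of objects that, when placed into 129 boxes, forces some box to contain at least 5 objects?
n = (5 − 1)·129 + 1 = 517

By the generalised pigeonhole principle, to guarantee some box contains ≥ r objects we need more than (r − 1) · k objects total. Threshold: n = (r − 1) · k + 1. With r = 5 and k = 129: n = 4 · 129 + 1 = 516 + 1 = 517. For n = 516 = 4 · 129, we can put exactly 4 objects in every box, avoiding 5 in any single one — so 517 is tight.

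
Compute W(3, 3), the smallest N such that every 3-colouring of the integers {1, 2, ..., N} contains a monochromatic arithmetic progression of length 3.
W(3, 3) = 27

This is a classical value, W(3, 3) = 27, established by combining an explicit 3-colouring of {1, ..., 26} with no monochromatic 3-AP (giving the lower bound W(3, 3) > 26) and a finite case analysis / exhaustive computer search showing every 3-colouring of {1, ..., 27} has such an AP.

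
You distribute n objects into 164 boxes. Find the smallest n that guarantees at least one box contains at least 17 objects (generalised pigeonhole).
n = (17 − 1)·164 + 1 = 2625

By the generalised pigeonhole principle, to guarantee some box contains ≥ r objects we need more than (r − 1) · k objects total. Threshold: n = (r − 1) · k + 1. With r = 17 and k = 164: n = 16 · 164 + 1 = 2624 + 1 = 2625. For n = 2624 = 16 · 164, we can put exactly 16 objects in every box, avoiding 17 in any single one — so 2625 is tight.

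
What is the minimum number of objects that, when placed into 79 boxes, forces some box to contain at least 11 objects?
n = (11 − 1)·79 + 1 = 791

By the generalised pigeonhole principle, to guarantee some box contains ≥ r objects we need more than (r − 1) · k objects total. Threshold: n = (r − 1) · k + 1. With r = 11 and k = 79: n = 10 · 79 + 1 = 790 + 1 = 791. For n = 790 = 10 · 79, we can put exactly 10 objects in every box, avoiding 11 in any single one — so 791 is tight.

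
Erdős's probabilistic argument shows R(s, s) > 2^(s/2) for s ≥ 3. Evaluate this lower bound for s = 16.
2^(16/2) = 256; so R(16, 16) > 256

Colour each edge of K_n uniformly at random with red/blue. The expected number of monochromatic K_16 is C(n, 16) · 2 · 2^(−C(16,2)). If C(n, 16) · 2^(1 − C(16,2)) < 1, then with positive probability no monochromatic K_16 exists, so R(16, 16) > n. The standard estimate C(n, 16) ≤ n^16/16! shows this inequality holds whenever n ≤ 2^(16/2) (since 16! · 2^(C(16,2) − 1) > 2^(16^2/2) ≥ n^16). Hence R(16, 16) > 2^(16/2) = 256.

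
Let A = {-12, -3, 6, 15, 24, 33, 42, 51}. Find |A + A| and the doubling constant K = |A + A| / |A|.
K = |A + A| / |A| = 15/8

Enumerate A + A = {a + b : a, b ∈ A}. With |A| = 8, there are |A|^2 = 64 ordered sum pairs; collecting distinct values, A + A = {-24, -15, -6, 3, 12, 21, 30, 39, 48, 57, 66, 75, 84, 93, 102}, so |A + A| = 15. Thus K = 15/8. Here |A + A| = 2|A| − 1 = 15, the minimum possible — so K = 15/8 is minimal, which holds iff A is an arithmetic progression.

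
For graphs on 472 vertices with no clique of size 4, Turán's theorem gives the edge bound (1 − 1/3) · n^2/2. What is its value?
Turán density bound = (2/3) · 472^2/2 = 222784/3 ≈ 74261.3333

Turán's theorem: ex(n, K_{r+1}) is achieved by the complete r-partite Turán graph T(n, r) with parts as balanced as possible, and is at most (1 − 1/r) · n^2/2. For r = 3, n = 472: the density bound is (2/3) · 222784/2 = 222784/3 ≈ 74261.3333. The integer-valued extremum is e(T(472, 3)) = 74261, which is strictly less than the density bound 222784/3 since 3 ∤ 472 (the parts of T(472, 3) cannot all be equal).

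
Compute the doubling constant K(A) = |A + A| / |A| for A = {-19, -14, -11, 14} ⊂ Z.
K = |A + A| / |A| = 10/4 = 5/2

Enumerate A + A = {a + b : a, b ∈ A}. With |A| = 4, there are |A|^2 = 16 ordered sum pairs; collecting distinct values, A + A = {-38, -33, -30, -28, -25, -22, -5, 0, 3, 28}, so |A + A| = 10. Thus K = 10/4 = 5/2. For comparison, the minimum possible |A + A| over all 4-element sets is 2·4 − 1 = 7 (so min K = 7/4), attained only by arithmetic progressions.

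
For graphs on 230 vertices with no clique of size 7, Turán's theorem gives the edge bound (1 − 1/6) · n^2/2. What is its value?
Turán density bound = (5/6) · 230^2/2 = 66125/3 ≈ 22041.6667

Turán's theorem: ex(n, K_{r+1}) is achieved by the complete r-partite Turán graph T(n, r) with parts as balanced as possible, and is at most (1 − 1/r) · n^2/2. For r = 6, n = 230: the density bound is (5/6) · 52900/2 = 66125/3 ≈ 22041.6667. The integer-valued extremum is e(T(230, 6)) = 22041, which is strictly less than the density bound 66125/3 since 6 ∤ 230 (the parts of T(230, 6) cannot all be equal).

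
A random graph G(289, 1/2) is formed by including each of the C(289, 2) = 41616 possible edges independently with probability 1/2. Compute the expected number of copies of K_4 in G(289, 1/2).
E[# K_4] = C(289, 4) · (1/2)^C(4, 2) = 284660376 / 2^6 = 35582547/8 = 4447818.375

For each 4-subset S of vertices (there are C(289, 4) = 284660376 such S), let X_S = 1 if S induces a K_4 (all C(4, 2) = 6 edges present). Then P(X_S = 1) = (1/2)^6 = 1/64. By linearity of expectation, E[# K_4] = C(289, 4) · (1/2)^6 = 284660376 / 64 = 35582547/8 = 4447818.375.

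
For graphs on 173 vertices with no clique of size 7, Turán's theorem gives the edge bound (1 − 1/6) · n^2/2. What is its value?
Turán density bound = (5/6) · 173^2/2 = 149645/12 ≈ 12470.4167

Turán's theorem: ex(n, K_{r+1}) is achieved by the complete r-partite Turán graph T(n, r) with parts as balanced as possible, and is at most (1 − 1/r) · n^2/2. For r = 6, n = 173: the density bound is (5/6) · 29929/2 = 149645/12 ≈ 12470.4167. The integer-valued extremum is e(T(173, 6)) = 12470, which is strictly less than the density bound 149645/12 since 6 ∤ 173 (the parts of T(173, 6) cannot all be equal).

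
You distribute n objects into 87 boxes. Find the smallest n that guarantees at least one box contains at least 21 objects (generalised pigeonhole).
n = (21 − 1)·87 + 1 = 1741

By the generalised pigeonhole principle, to guarantee some box contains ≥ r objects we need more than (r − 1) · k objects total. Threshold: n = (r − 1) · k + 1. With r = 21 and k = 87: n = 20 · 87 + 1 = 1740 + 1 = 1741. For n = 1740 = 20 · 87, we can put exactly 20 objects in every box, avoiding 21 in any single one — so 1741 is tight.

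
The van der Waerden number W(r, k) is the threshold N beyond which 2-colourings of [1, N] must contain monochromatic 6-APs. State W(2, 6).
W(2, 6) = 1132

This is a classical value, W(2, 6) = 1132, established by combining an explicit 2-colouring of {1, ..., 1131} with no monochromatic 6-AP (giving the lower bound W(2, 6) > 1131) and a finite case analysis / exhaustive computer search showing every 2-colouring of {1, ..., 1132} has such an AP.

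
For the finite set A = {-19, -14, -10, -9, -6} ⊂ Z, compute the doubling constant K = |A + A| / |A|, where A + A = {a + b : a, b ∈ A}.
K = |A + A| / |A| = 13/5

Enumerate A + A = {a + b : a, b ∈ A}. With |A| = 5, there are |A|^2 = 25 ordered sum pairs; collecting distinct values, A + A = {-38, -33, -29, -28, -25, -24, -23, -20, -19, -18, -16, -15, -12}, so |A + A| = 13. Thus K = 13/5. For comparison, the minimum possible |A + A| over all 5-element sets is 2·5 − 1 = 9 (so min K = 9/5), attained only by arithmetic progressions.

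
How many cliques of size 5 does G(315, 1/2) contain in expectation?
E[# K_5] = C(315, 5) · (1/2)^C(5, 2) = 25033309938 / 2^10 = 12516654969/512 ≈ 24446591.736328

For each 5-subset S of vertices (there are C(315, 5) = 25033309938 such S), let X_S = 1 if S induces a K_5 (all C(5, 2) = 10 edges present). Then P(X_S = 1) = (1/2)^10 = 1/1024. By linearity of expectation, E[# K_5] = C(315, 5) · (1/2)^10 = 25033309938 / 1024 = 12516654969/512 ≈ 24446591.736328.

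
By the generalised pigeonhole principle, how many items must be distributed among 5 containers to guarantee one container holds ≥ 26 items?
n = (26 − 1)·5 + 1 = 126

By the generalised pigeonhole principle, to guarantee some box contains ≥ r objects we need more than (r − 1) · k objects total. Threshold: n = (r − 1) · k + 1. With r = 26 and k = 5: n = 25 · 5 + 1 = 125 + 1 = 126. For n = 125 = 25 · 5, we can put exactly 25 objects in every box, avoiding 26 in any single one — so 126 is tight.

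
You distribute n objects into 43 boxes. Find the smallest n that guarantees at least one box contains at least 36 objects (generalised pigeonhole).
n = (36 − 1)·43 + 1 = 1506

By the generalised pigeonhole principle, to guarantee some box contains ≥ r objects we need more than (r − 1) · k objects total. Threshold: n = (r − 1) · k + 1. With r = 36 and k = 43: n = 35 · 43 + 1 = 1505 + 1 = 1506. For n = 1505 = 35 · 43, we can put exactly 35 objects in every box, avoiding 36 in any single one — so 1506 is tight.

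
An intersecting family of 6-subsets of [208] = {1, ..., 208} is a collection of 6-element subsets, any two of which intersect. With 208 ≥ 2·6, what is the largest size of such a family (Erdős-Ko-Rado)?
max |F| = C(207, 5) = 3016729611

The Erdős-Ko-Rado theorem states: for n ≥ 2k, an intersecting family of k-subsets of an n-element set has size at most C(n − 1, k − 1), with equality for 'star' families {A ⊆ [n] : |A| = k, i ∈ A} (fix an element i). For n = 208, k = 6: C(207, 5) = 3016729611.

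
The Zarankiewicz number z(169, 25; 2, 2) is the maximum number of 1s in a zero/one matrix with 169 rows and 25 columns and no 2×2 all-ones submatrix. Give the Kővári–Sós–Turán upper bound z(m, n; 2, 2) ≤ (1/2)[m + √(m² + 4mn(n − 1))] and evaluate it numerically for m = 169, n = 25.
z(169, 25; 2, 2) ≤ (1/2)[169 + √(169² + 4·169·25·24)] = (1/2)[169 + √434161] = 413.9545

Kővári–Sós–Turán: let r_1, ..., r_169 be the row sums and z = Σ r_i the total number of 1s. Each pair of columns can share at most one row with both entries 1 (else a 2×2 all-ones block appears), so Σ_i C(r_i, 2) ≤ C(25, 2) = 300. By convexity Σ_i C(r_i, 2) ≥ 169·C(z/169, 2) = z(z − 169)/(2·169), giving z² − 169z − 169·25·24 ≤ 0 and hence z ≤ (1/2)[169 + √(28561 + 4·101400)] = (1/2)[169 + √434161] ≈ (1/2)(169 + 658.9089) = 413.9545.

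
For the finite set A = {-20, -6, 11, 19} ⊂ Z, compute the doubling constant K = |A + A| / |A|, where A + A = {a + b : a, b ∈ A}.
K = |A + A| / |A| = 10/4 = 5/2

Enumerate A + A = {a + b : a, b ∈ A}. With |A| = 4, there are |A|^2 = 16 ordered sum pairs; collecting distinct values, A + A = {-40, -26, -12, -9, -1, 5, 13, 22, 30, 38}, so |A + A| = 10. Thus K = 10/4 = 5/2. For comparison, the minimum possible |A + A| over all 4-element sets is 2·4 − 1 = 7 (so min K = 7/4), attained only by arithmetic progressions.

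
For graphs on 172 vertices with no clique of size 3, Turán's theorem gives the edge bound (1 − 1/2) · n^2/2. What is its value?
Turán density bound = (1/2) · 172^2/2 = 7396

Turán's theorem: ex(n, K_{r+1}) is achieved by the complete r-partite Turán graph T(n, r) with parts as balanced as possible, and is at most (1 − 1/r) · n^2/2. For r = 2, n = 172: the density bound is (1/2) · 29584/2 = 7396. Since 2 ∣ 172, the Turán graph T(172, 2) has parts of equal size 86, and its edge count e(T(172, 2)) = 7396 attains the density bound exactly.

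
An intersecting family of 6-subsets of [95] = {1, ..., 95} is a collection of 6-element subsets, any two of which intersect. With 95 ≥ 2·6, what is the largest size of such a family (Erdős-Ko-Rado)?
max |F| = C(94, 5) = 54891018

The Erdős-Ko-Rado theorem states: for n ≥ 2k, an intersecting family of k-subsets of an n-element set has size at most C(n − 1, k − 1), with equality for 'star' families {A ⊆ [n] : |A| = k, i ∈ A} (fix an element i). For n = 95, k = 6: C(94, 5) = 54891018.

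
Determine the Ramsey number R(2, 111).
R(2, 111) = 111

R(2, k) = k for all k ≥ 2: in a 2-colouring of K_k, either some edge is red (a red K_2) or all edges are blue (a blue K_k). And K_{110} coloured all-blue has no blue K_111, so R(2, 111) > 110. Hence R(2, 111) = 111.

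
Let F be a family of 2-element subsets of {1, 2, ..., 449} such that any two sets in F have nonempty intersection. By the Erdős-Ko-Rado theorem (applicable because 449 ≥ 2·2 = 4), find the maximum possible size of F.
max |F| = C(448, 1) = 448

Erdős-Ko-Rado (1961): when n ≥ 2k, max |F| = C(n−1, k−1). The bound is attained by the star {A : i ∈ A} for any fixed i ∈ [n]. Here C(449−1, 2−1) = C(448, 1) = 448.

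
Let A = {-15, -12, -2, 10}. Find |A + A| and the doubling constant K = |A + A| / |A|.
K = |A + A| / |A| = 10/4 = 5/2

Enumerate A + A = {a + b : a, b ∈ A}. With |A| = 4, there are |A|^2 = 16 ordered sum pairs; collecting distinct values, A + A = {-30, -27, -24, -17, -14, -5, -4, -2, 8, 20}, so |A + A| = 10. Thus K = 10/4 = 5/2. For comparison, the minimum possible |A + A| over all 4-element sets is 2·4 − 1 = 7 (so min K = 7/4), attained only by arithmetic progressions.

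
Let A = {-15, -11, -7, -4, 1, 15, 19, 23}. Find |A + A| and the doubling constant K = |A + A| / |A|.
K = |A + A| / |A| = 28/8 = 7/2

Enumerate A + A = {a + b : a, b ∈ A}. With |A| = 8, there are |A|^2 = 64 ordered sum pairs; collecting distinct values, A + A = {-30, -26, -22, -19, -18, -15, -14, -11, -10, -8, -6, -3, 0, 2, 4, 8, 11, 12, 15, 16, 19, 20, 24, 30, 34, 38, 42, 46}, so |A + A| = 28. Thus K = 28/8 = 7/2. For comparison, the minimum possible |A + A| over all 8-element sets is 2·8 − 1 = 15 (so min K = 15/8), attained only by arithmetic progressions.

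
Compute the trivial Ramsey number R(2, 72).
R(2, 72) = 72

R(2, k) = k for all k ≥ 2: in a 2-colouring of K_k, either some edge is red (a red K_2) or all edges are blue (a blue K_k). And K_{71} coloured all-blue has no blue K_72, so R(2, 72) > 71. Hence R(2, 72) = 72.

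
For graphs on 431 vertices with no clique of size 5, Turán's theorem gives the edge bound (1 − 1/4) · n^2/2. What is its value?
Turán density bound = (3/4) · 431^2/2 = 557283/8 ≈ 69660.375

Turán's theorem: ex(n, K_{r+1}) is achieved by the complete r-partite Turán graph T(n, r) with parts as balanced as possible, and is at most (1 − 1/r) · n^2/2. For r = 4, n = 431: the density bound is (3/4) · 185761/2 = 557283/8 ≈ 69660.375. The integer-valued extremum is e(T(431, 4)) = 69660, which is strictly less than the density bound 557283/8 since 4 ∤ 431 (the parts of T(431, 4) cannot all be equal).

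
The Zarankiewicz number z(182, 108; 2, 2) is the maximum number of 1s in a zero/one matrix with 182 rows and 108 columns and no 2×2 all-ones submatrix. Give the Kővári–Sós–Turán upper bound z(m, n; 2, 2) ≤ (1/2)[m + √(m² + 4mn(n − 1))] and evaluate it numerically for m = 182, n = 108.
z(182, 108; 2, 2) ≤ (1/2)[182 + √(182² + 4·182·108·107)] = (1/2)[182 + √8445892] = 1544.0908

Kővári–Sós–Turán: let r_1, ..., r_182 be the row sums and z = Σ r_i the total number of 1s. Each pair of columns can share at most one row with both entries 1 (else a 2×2 all-ones block appears), so Σ_i C(r_i, 2) ≤ C(108, 2) = 5778. By convexity Σ_i C(r_i, 2) ≥ 182·C(z/182, 2) = z(z − 182)/(2·182), giving z² − 182z − 182·108·107 ≤ 0 and hence z ≤ (1/2)[182 + √(33124 + 4·2103192)] = (1/2)[182 + √8445892] ≈ (1/2)(182 + 2906.1817) = 1544.0908.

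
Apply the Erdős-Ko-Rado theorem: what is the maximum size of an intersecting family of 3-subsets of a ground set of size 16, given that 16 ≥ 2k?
max |F| = C(15, 2) = 105

The Erdős-Ko-Rado theorem states: for n ≥ 2k, an intersecting family of k-subsets of an n-element set has size at most C(n − 1, k − 1), with equality for 'star' families {A ⊆ [n] : |A| = k, i ∈ A} (fix an element i). For n = 16, k = 3: C(15, 2) = 105.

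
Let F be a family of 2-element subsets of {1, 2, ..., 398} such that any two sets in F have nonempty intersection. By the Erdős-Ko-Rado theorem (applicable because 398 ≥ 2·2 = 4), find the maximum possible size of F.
max |F| = C(397, 1) = 397

The Erdős-Ko-Rado theorem states: for n ≥ 2k, an intersecting family of k-subsets of an n-element set has size at most C(n − 1, k − 1), with equality for 'star' families {A ⊆ [n] : |A| = k, i ∈ A} (fix an element i). For n = 398, k = 2: C(397, 1) = 397.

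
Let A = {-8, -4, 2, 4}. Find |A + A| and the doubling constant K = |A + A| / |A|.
K = |A + A| / |A| = 10/4 = 5/2

Enumerate A + A = {a + b : a, b ∈ A}. With |A| = 4, there are |A|^2 = 16 ordered sum pairs; collecting distinct values, A + A = {-16, -12, -8, -6, -4, -2, 0, 4, 6, 8}, so |A + A| = 10. Thus K = 10/4 = 5/2. For comparison, the minimum possible |A + A| over all 4-element sets is 2·4 − 1 = 7 (so min K = 7/4), attained only by arithmetic progressions.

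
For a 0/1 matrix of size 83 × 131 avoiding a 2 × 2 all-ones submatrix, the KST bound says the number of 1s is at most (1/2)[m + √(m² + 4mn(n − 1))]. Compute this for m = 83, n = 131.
z(83, 131; 2, 2) ≤ (1/2)[83 + √(83² + 4·83·131·130)] = (1/2)[83 + √5660849] = 1231.1269

Kővári–Sós–Turán: let r_1, ..., r_83 be the row sums and z = Σ r_i the total number of 1s. Each pair of columns can share at most one row with both entries 1 (else a 2×2 all-ones block appears), so Σ_i C(r_i, 2) ≤ C(131, 2) = 8515. By convexity Σ_i C(r_i, 2) ≥ 83·C(z/83, 2) = z(z − 83)/(2·83), giving z² − 83z − 83·131·130 ≤ 0 and hence z ≤ (1/2)[83 + √(6889 + 4·1413490)] = (1/2)[83 + √5660849] ≈ (1/2)(83 + 2379.2539) = 1231.1269.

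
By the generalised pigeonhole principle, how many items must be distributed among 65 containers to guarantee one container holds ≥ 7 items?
n = (7 − 1)·65 + 1 = 391

By the generalised pigeonhole principle, to guarantee some box contains ≥ r objects we need more than (r − 1) · k objects total. Threshold: n = (r − 1) · k + 1. With r = 7 and k = 65: n = 6 · 65 + 1 = 390 + 1 = 391. For n = 390 = 6 · 65, we can put exactly 6 objects in every box, avoiding 7 in any single one — so 391 is tight.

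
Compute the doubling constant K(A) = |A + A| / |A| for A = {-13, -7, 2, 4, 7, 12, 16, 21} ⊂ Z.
K = |A + A| / |A| = 30/8 = 15/4

Enumerate A + A = {a + b : a, b ∈ A}. With |A| = 8, there are |A|^2 = 64 ordered sum pairs; collecting distinct values, A + A = {-26, -20, -14, -11, -9, -6, -5, -3, -1, 0, 3, 4, 5, 6, 8, 9, 11, 14, 16, 18, 19, 20, 23, 24, 25, 28, 32, 33, 37, 42}, so |A + A| = 30. Thus K = 30/8 = 15/4. For comparison, the minimum possible |A + A| over all 8-element sets is 2·8 − 1 = 15 (so min K = 15/8), attained only by arithmetic progressions.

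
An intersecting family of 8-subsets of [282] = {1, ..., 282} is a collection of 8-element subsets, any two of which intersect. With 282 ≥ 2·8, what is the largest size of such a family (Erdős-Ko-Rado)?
max |F| = C(281, 7) = 25456832144700

The Erdős-Ko-Rado theorem states: for n ≥ 2k, an intersecting family of k-subsets of an n-element set has size at most C(n − 1, k − 1), with equality for 'star' families {A ⊆ [n] : |A| = k, i ∈ A} (fix an element i). For n = 282, k = 8: C(281, 7) = 25456832144700.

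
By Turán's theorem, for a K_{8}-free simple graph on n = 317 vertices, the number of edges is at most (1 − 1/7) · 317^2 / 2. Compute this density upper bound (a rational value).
Turán density bound = (6/7) · 317^2/2 = 301467/7 ≈ 43066.7143

Turán's theorem: ex(n, K_{r+1}) is achieved by the complete r-partite Turán graph T(n, r) with parts as balanced as possible, and is at most (1 − 1/r) · n^2/2. For r = 7, n = 317: the density bound is (6/7) · 100489/2 = 301467/7 ≈ 43066.7143. The integer-valued extremum is e(T(317, 7)) = 43066, which is strictly less than the density bound 301467/7 since 7 ∤ 317 (the parts of T(317, 7) cannot all be equal).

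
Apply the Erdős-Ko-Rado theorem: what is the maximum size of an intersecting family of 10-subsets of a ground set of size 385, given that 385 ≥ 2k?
max |F| = C(384, 9) = 455196700703112576

The Erdős-Ko-Rado theorem states: for n ≥ 2k, an intersecting family of k-subsets of an n-element set has size at most C(n − 1, k − 1), with equality for 'star' families {A ⊆ [n] : |A| = k, i ∈ A} (fix an element i). For n = 385, k = 10: C(384, 9) = 455196700703112576.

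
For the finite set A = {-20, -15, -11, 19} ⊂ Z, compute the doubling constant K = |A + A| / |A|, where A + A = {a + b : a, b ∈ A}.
K = |A + A| / |A| = 10/4 = 5/2

Enumerate A + A = {a + b : a, b ∈ A}. With |A| = 4, there are |A|^2 = 16 ordered sum pairs; collecting distinct values, A + A = {-40, -35, -31, -30, -26, -22, -1, 4, 8, 38}, so |A + A| = 10. Thus K = 10/4 = 5/2. For comparison, the minimum possible |A + A| over all 4-element sets is 2·4 − 1 = 7 (so min K = 7/4), attained only by arithmetic progressions.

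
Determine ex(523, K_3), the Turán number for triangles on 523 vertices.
ex(523, K_3) = ⌊523^2/4⌋ = 68382

Mantel (1907): a triangle-free graph on n vertices has at most ⌊n^2/4⌋ edges, with equality for the complete bipartite graph K_{⌊n/2⌋, ⌈n/2⌉}. For n = 523: ⌊523^2/4⌋ = ⌊273529/4⌋ = 68382. The extremal graph is K_{261, 262}, which has 261·262 = 68382 edges.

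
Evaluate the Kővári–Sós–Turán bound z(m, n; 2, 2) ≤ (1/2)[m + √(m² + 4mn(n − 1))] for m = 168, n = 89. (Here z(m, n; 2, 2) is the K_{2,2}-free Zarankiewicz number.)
z(168, 89; 2, 2) ≤ (1/2)[168 + √(168² + 4·168·89·88)] = (1/2)[168 + √5291328] = 1234.1443

Kővári–Sós–Turán: let r_1, ..., r_168 be the row sums and z = Σ r_i the total number of 1s. Each pair of columns can share at most one row with both entries 1 (else a 2×2 all-ones block appears), so Σ_i C(r_i, 2) ≤ C(89, 2) = 3916. By convexity Σ_i C(r_i, 2) ≥ 168·C(z/168, 2) = z(z − 168)/(2·168), giving z² − 168z − 168·89·88 ≤ 0 and hence z ≤ (1/2)[168 + √(28224 + 4·1315776)] = (1/2)[168 + √5291328] ≈ (1/2)(168 + 2300.2887) = 1234.1443.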